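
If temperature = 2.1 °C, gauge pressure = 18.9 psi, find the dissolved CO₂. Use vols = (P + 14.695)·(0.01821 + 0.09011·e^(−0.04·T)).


vols = (18.9 + 14.695)·(0.01821 + 0.09011·e^(−0.04·2.1))

3.3951 volumes


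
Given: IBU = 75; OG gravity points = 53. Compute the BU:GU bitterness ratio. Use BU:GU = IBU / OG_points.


BU:GU = 75 / 53

1.4151


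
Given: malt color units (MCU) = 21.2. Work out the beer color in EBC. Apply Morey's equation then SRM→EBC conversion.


SRM = 1.4922·MCU^0.6859;  EBC = SRM·1.97
SRM = 1.4922·21.2^0.6859 = 12.1216
EBC = 12.1216·1.97

23.8796 EBC


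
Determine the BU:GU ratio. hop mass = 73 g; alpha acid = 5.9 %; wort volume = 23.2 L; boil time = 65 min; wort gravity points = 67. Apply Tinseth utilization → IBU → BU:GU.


U = 1.65·0.000125^(GP/1000)·(1−e^(−0.04t))/4.15;  IBU = (α/100)·m·U·1000/V;  BU:GU = IBU/GP
U = 1.65·0.000125^(67/1000)·(1−e^(−0.04·65))/4.15 = 0.2016
IBU = (5.9/100)·73·0.2016·1000/23.2 = 37.4195
BU:GU = 37.4195/67

0.5585


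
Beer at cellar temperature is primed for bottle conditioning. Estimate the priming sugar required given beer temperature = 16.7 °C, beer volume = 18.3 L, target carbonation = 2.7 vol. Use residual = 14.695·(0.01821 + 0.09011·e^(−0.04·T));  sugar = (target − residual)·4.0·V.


residual = 14.695·(0.01821 + 0.09011·e^(−0.04·16.7)) = 0.9465
sugar = (2.7 − 0.9465)·4.0·18.3

128.3533 g


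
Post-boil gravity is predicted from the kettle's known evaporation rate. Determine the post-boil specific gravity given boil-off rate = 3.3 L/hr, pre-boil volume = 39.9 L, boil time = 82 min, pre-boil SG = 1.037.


V_post = V_pre − rate·(t/60);  SG_post = 1 + (SG_pre−1)·V_pre/V_post
V_post = 39.9 − 3.3·(82/60) = 35.3900
SG_post = 1 + (1.037 − 1)·39.9/35.3900

1.0417


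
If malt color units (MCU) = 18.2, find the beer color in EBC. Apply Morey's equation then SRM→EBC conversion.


SRM = 1.4922·MCU^0.6859;  EBC = SRM·1.97
SRM = 1.4922·18.2^0.6859 = 10.9172
EBC = 10.9172·1.97

21.5068 EBC


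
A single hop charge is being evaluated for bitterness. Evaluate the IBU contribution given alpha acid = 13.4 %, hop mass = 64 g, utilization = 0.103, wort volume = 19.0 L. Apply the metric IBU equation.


IBU = (α/100)·mass·U·1000 / V
IBU = (13.4/100)·64·0.103·1000 / 19.0

46.4909 IBU


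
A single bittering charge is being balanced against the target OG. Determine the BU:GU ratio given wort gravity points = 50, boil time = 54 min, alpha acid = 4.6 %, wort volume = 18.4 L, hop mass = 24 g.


U = 1.65·0.000125^(GP/1000)·(1−e^(−0.04t))/4.15;  IBU = (α/100)·m·U·1000/V;  BU:GU = IBU/GP
U = 1.65·0.000125^(50/1000)·(1−e^(−0.04·54))/4.15 = 0.2244
IBU = (4.6/100)·24·0.2244·1000/18.4 = 13.4653
BU:GU = 13.4653/50

0.2693


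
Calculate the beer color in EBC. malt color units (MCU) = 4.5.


SRM = 1.4922·MCU^0.6859;  EBC = SRM·1.97
SRM = 1.4922·4.5^0.6859 = 4.1866
EBC = 4.1866·1.97

8.2477 EBC


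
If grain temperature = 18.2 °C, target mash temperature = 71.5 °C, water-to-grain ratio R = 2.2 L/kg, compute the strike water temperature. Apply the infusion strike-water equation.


T_strike = (0.41/R)·(T_mash − T_grain) + T_mash
T_strike = (0.41/2.2)·(71.5 − 18.2) + 71.5

81.4332 °C


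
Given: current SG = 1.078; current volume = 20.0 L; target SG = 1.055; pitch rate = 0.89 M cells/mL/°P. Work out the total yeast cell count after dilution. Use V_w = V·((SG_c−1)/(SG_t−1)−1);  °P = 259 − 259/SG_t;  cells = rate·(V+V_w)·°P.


V_w = 20.0·((1.078−1)/(1.055−1)−1) = 8.3636
V_final = 20.0 + 8.3636 = 28.3636
°P = 259 − 259/1.055 = 13.5024
cells = 0.89·28.3636·13.5024

340.8489 billion cells


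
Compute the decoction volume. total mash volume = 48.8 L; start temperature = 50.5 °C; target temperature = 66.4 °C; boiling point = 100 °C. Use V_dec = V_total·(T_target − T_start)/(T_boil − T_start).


V_dec = 48.8·(66.4 − 50.5)/(100 − 50.5)

15.6752 L


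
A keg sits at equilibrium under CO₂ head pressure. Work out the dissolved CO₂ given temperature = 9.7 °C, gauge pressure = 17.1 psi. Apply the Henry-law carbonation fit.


vols = (P + 14.695)·(0.01821 + 0.09011·e^(−0.04·T))
vols = (17.1 + 14.695)·(0.01821 + 0.09011·e^(−0.04·9.7))

2.5227 volumes


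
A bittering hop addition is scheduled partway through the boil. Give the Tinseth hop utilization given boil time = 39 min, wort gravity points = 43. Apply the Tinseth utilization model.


U = 1.65·0.000125^(GP/1000) · (1 − e^(−0.04·t))/4.15
bigness = 1.65·0.000125^(43/1000) = 1.1211
boil_factor = (1 − e^(−0.04·39))/4.15 = 0.1903
U = 1.1211 · 0.1903

0.2134


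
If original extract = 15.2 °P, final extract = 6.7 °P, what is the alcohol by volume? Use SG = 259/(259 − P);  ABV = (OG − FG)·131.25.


OG = 259/(259 − 15.2) = 1.0623
FG = 259/(259 − 6.7) = 1.0266
ABV = (1.0623 − 1.0266)·131.25

4.6975 % ABV


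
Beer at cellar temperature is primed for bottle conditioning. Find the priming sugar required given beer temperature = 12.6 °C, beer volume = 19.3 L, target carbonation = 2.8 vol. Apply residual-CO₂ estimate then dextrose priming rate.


residual = 14.695·(0.01821 + 0.09011·e^(−0.04·T));  sugar = (target − residual)·4.0·V
residual = 14.695·(0.01821 + 0.09011·e^(−0.04·12.6)) = 1.0675
sugar = (2.8 − 1.0675)·4.0·19.3

133.7461 g


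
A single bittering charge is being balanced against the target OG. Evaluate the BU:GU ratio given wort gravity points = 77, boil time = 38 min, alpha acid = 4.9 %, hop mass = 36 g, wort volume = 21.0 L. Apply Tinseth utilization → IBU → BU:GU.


U = 1.65·0.000125^(GP/1000)·(1−e^(−0.04t))/4.15;  IBU = (α/100)·m·U·1000/V;  BU:GU = IBU/GP
U = 1.65·0.000125^(77/1000)·(1−e^(−0.04·38))/4.15 = 0.1555
IBU = (4.9/100)·36·0.1555·1000/21.0 = 13.0614
BU:GU = 13.0614/77

0.1696


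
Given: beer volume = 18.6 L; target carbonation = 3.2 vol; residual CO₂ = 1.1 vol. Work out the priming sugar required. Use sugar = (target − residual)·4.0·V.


sugar = (3.2 − 1.1)·4.0·18.6

156.2400 g


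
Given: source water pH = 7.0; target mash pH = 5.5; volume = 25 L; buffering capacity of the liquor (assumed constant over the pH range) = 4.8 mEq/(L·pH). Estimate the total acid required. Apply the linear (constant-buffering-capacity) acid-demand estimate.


acid = buffering capacity · (pH_source − pH_target) · V
acid = 4.8 · (7.0 − 5.5) · 25

180.0000 mEq


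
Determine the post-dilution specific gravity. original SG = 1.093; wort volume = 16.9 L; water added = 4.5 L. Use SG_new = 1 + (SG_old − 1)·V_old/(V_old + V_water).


pts = (1.093 − 1)·1000·16.9/(16.9 + 4.5) = 73.4439
SG_new = 1 + 73.4439/1000

1.0734


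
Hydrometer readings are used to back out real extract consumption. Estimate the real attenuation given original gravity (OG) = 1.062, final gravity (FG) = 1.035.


AA = (OG−FG)/(OG−1)·100;  RA = AA·0.8192
AA = (1.062 − 1.035)/(1.062 − 1)·100 = 43.5484
RA = 43.5484·0.8192

35.6748 %


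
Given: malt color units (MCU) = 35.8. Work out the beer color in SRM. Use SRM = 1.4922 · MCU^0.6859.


SRM = 1.4922 · 35.8^0.6859

17.3634 SRM


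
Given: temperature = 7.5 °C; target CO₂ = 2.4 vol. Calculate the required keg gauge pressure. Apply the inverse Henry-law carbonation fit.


psi = vols/(0.01821 + 0.09011·e^(−0.04·T)) − 14.695
psi = 2.4/(0.01821 + 0.09011·e^(−0.04·7.5)) − 14.695

13.5519 psi


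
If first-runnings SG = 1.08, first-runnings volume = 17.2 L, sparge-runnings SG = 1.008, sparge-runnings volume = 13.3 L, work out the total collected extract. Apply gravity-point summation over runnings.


total = Σ (SG_i − 1)·1000·V_i
first = (1.08 − 1)·1000·17.2 = 1376.0000
sparge = (1.008 − 1)·1000·13.3 = 106.4000
total = 1376.0000 + 106.4000

1482.4000 gravity·L


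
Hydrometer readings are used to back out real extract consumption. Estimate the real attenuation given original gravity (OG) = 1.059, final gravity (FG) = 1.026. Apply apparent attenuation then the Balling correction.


AA = (OG−FG)/(OG−1)·100;  RA = AA·0.8192
AA = (1.059 − 1.026)/(1.059 − 1)·100 = 55.9322
RA = 55.9322·0.8192

45.8197 %


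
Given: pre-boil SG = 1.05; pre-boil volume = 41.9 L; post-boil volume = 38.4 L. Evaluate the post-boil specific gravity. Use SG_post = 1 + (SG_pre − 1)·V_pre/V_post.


pts_pre = (1.05 − 1)·1000 = 50.0000
pts_post = 50.0000·41.9/38.4 = 54.5573
SG_post = 1 + 54.5573/1000

1.0546


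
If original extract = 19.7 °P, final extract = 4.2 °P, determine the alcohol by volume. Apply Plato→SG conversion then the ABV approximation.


SG = 259/(259 − P);  ABV = (OG − FG)·131.25
OG = 259/(259 − 19.7) = 1.0823
FG = 259/(259 − 4.2) = 1.0165
ABV = (1.0823 − 1.0165)·131.25

8.6415 % ABV


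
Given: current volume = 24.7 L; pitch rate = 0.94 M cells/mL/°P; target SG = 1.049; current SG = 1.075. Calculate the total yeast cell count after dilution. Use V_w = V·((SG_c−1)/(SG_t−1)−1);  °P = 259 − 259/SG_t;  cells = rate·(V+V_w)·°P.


V_w = 24.7·((1.075−1)/(1.049−1)−1) = 13.1061
V_final = 24.7 + 13.1061 = 37.8061
°P = 259 − 259/1.049 = 12.0982
cells = 0.94·37.8061·12.0982

429.9425 billion cells


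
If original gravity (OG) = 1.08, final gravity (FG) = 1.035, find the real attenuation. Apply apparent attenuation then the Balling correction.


AA = (OG−FG)/(OG−1)·100;  RA = AA·0.8192
AA = (1.08 − 1.035)/(1.08 − 1)·100 = 56.2500
RA = 56.2500·0.8192

46.0800 %


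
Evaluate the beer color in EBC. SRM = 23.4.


EBC = SRM · 1.97
EBC = 23.4 · 1.97

46.0980 EBC


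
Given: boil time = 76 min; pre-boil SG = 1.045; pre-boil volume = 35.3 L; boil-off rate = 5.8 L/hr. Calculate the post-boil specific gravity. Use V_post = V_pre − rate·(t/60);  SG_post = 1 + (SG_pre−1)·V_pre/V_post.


V_post = 35.3 − 5.8·(76/60) = 27.9533
SG_post = 1 + (1.045 − 1)·35.3/27.9533

1.0568


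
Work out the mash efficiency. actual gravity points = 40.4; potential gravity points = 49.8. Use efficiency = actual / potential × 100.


efficiency = 40.4 / 49.8 × 100

81.1245 %


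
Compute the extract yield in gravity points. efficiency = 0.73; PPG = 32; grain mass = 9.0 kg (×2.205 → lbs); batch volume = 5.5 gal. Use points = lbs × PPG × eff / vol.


lbs = 9.0 × 2.205 = 19.8450
points = 19.8450 × 32 × 0.73 / 5.5

84.2871 points


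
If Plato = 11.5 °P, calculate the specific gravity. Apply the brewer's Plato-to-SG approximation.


SG = 259/(259 − P)
SG = 259/(259 − 11.5)

1.0465


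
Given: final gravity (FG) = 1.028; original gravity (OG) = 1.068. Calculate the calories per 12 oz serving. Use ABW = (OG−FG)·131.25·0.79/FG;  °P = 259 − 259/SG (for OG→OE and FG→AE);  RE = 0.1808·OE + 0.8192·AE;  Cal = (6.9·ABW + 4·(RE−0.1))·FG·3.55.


ABW = (1.068 − 1.028)·131.25·0.79/1.028 = 4.0345
OE = 259 − 259/1.068 = 16.4906 °P
AE = 259 − 259/1.028 = 7.0545 °P
RE = 0.1808·16.4906 + 0.8192·7.0545 = 8.7605 °P
Cal = (6.9·4.0345 + 4·(8.7605−0.1))·1.028·3.55

228.0160 kcal


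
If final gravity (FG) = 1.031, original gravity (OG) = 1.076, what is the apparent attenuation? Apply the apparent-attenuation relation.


AA = (OG − FG)/(OG − 1) · 100
AA = (1.076 − 1.031)/(1.076 − 1) · 100

59.2105 %


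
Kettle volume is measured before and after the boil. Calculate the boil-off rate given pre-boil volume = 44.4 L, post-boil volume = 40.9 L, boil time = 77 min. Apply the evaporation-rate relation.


rate = (V_pre − V_post) / (t_min/60)
rate = (44.4 − 40.9) / (77/60)

2.7273 L/hr


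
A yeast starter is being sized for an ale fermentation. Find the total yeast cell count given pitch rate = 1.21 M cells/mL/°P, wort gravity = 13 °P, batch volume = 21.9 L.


cells (billions) = rate · V_L · °P
cells = 1.21 · 21.9 · 13

344.4870 billion cells


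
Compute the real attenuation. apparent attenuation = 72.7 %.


RA = AA · 0.8192
RA = 72.7 · 0.8192

59.5558 %


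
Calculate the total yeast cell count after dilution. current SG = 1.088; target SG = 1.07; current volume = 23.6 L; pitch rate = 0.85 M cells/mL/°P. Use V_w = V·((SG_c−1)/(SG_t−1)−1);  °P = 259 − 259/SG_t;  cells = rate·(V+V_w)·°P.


V_w = 23.6·((1.088−1)/(1.07−1)−1) = 6.0686
V_final = 23.6 + 6.0686 = 29.6686
°P = 259 − 259/1.07 = 16.9439
cells = 0.85·29.6686·16.9439

427.2967 billion cells


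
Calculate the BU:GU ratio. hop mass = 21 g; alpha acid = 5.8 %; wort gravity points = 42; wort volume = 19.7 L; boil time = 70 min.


U = 1.65·0.000125^(GP/1000)·(1−e^(−0.04t))/4.15;  IBU = (α/100)·m·U·1000/V;  BU:GU = IBU/GP
U = 1.65·0.000125^(42/1000)·(1−e^(−0.04·70))/4.15 = 0.2560
IBU = (5.8/100)·21·0.2560·1000/19.7 = 15.8285
BU:GU = 15.8285/42

0.3769


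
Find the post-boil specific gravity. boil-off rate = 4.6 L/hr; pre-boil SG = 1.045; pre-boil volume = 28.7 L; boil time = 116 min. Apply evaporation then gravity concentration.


V_post = V_pre − rate·(t/60);  SG_post = 1 + (SG_pre−1)·V_pre/V_post
V_post = 28.7 − 4.6·(116/60) = 19.8067
SG_post = 1 + (1.045 − 1)·28.7/19.8067

1.0652


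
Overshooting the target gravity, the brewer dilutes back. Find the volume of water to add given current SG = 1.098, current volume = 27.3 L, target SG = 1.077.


V_water = V·((SG_curr − 1)/(SG_target − 1) − 1)
V_water = 27.3·((1.098 − 1)/(1.077 − 1) − 1)

7.4455 L


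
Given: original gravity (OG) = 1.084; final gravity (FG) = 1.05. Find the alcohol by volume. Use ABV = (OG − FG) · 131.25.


ABV = (1.084 − 1.05) · 131.25

4.4625 % ABV


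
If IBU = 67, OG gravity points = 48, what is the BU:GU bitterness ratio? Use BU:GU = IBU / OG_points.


BU:GU = 67 / 48

1.3958


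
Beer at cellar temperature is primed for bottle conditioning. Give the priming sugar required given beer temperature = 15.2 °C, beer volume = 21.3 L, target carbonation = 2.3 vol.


residual = 14.695·(0.01821 + 0.09011·e^(−0.04·T));  sugar = (target − residual)·4.0·V
residual = 14.695·(0.01821 + 0.09011·e^(−0.04·15.2)) = 0.9885
sugar = (2.3 − 0.9885)·4.0·21.3

111.7378 g


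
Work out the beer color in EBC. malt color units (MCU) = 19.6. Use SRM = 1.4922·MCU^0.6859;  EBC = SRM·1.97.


SRM = 1.4922·19.6^0.6859 = 11.4864
EBC = 11.4864·1.97

22.6283 EBC


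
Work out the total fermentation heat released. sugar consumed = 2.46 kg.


Q = m_sugar · 590 kJ/kg
Q = 2.46 · 590

1451.4000 kJ


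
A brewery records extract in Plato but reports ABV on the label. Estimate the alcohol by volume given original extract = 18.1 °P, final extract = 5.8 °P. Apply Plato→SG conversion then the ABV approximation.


SG = 259/(259 − P);  ABV = (OG − FG)·131.25
OG = 259/(259 − 18.1) = 1.0751
FG = 259/(259 − 5.8) = 1.0229
ABV = (1.0751 − 1.0229)·131.25

6.8549 % ABV


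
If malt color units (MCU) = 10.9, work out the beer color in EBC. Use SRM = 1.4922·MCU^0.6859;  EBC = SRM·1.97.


SRM = 1.4922·10.9^0.6859 = 7.6806
EBC = 7.6806·1.97

15.1309 EBC


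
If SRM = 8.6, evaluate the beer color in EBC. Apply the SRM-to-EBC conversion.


EBC = SRM · 1.97
EBC = 8.6 · 1.97

16.9420 EBC


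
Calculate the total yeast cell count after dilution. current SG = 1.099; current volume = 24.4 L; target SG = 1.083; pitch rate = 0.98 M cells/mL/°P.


V_w = V·((SG_c−1)/(SG_t−1)−1);  °P = 259 − 259/SG_t;  cells = rate·(V+V_w)·°P
V_w = 24.4·((1.099−1)/(1.083−1)−1) = 4.7036
V_final = 24.4 + 4.7036 = 29.1036
°P = 259 − 259/1.083 = 19.8495
cells = 0.98·29.1036·19.8495

566.1381 billion cells


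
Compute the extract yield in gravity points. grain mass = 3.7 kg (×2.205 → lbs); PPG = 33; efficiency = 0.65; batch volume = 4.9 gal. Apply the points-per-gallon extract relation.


points = lbs × PPG × eff / vol
lbs = 3.7 × 2.205 = 8.1585
points = 8.1585 × 33 × 0.65 / 4.9

35.7142 points


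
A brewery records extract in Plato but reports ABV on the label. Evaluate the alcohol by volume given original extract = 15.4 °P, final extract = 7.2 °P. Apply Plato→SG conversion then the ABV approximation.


SG = 259/(259 − P);  ABV = (OG − FG)·131.25
OG = 259/(259 − 15.4) = 1.0632
FG = 259/(259 − 7.2) = 1.0286
ABV = (1.0632 − 1.0286)·131.25

4.5444 % ABV


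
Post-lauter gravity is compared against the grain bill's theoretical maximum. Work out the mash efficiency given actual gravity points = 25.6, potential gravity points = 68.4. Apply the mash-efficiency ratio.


efficiency = actual / potential × 100
efficiency = 25.6 / 68.4 × 100

37.4269 %


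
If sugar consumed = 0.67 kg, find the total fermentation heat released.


Q = m_sugar · 590 kJ/kg
Q = 0.67 · 590

395.3000 kJ


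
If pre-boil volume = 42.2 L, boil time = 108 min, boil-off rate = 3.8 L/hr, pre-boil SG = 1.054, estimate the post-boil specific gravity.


V_post = V_pre − rate·(t/60);  SG_post = 1 + (SG_pre−1)·V_pre/V_post
V_post = 42.2 − 3.8·(108/60) = 35.3600
SG_post = 1 + (1.054 − 1)·42.2/35.3600

1.0644


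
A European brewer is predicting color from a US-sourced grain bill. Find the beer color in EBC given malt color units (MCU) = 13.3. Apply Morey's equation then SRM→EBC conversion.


SRM = 1.4922·MCU^0.6859;  EBC = SRM·1.97
SRM = 1.4922·13.3^0.6859 = 8.8039
EBC = 8.8039·1.97

17.3438 EBC


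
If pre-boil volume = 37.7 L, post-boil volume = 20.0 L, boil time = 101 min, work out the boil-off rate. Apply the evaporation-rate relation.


rate = (V_pre − V_post) / (t_min/60)
rate = (37.7 − 20.0) / (101/60)

10.5149 L/hr


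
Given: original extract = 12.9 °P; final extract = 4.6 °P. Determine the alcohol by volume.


SG = 259/(259 − P);  ABV = (OG − FG)·131.25
OG = 259/(259 − 12.9) = 1.0524
FG = 259/(259 − 4.6) = 1.0181
ABV = (1.0524 − 1.0181)·131.25

4.5066 % ABV


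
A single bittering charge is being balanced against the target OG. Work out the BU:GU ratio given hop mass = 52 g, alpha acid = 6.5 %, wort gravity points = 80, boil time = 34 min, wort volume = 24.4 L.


U = 1.65·0.000125^(GP/1000)·(1−e^(−0.04t))/4.15;  IBU = (α/100)·m·U·1000/V;  BU:GU = IBU/GP
U = 1.65·0.000125^(80/1000)·(1−e^(−0.04·34))/4.15 = 0.1440
IBU = (6.5/100)·52·0.1440·1000/24.4 = 19.9481
BU:GU = 19.9481/80

0.2494


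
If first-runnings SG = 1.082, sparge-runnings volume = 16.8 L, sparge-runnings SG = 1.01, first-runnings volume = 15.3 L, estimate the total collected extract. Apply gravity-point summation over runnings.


total = Σ (SG_i − 1)·1000·V_i
first = (1.082 − 1)·1000·15.3 = 1254.6000
sparge = (1.01 − 1)·1000·16.8 = 168.0000
total = 1254.6000 + 168.0000

1422.6000 gravity·L


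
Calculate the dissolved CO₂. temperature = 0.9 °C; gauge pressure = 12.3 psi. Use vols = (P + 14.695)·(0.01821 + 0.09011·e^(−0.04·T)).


vols = (12.3 + 14.695)·(0.01821 + 0.09011·e^(−0.04·0.9))

2.8381 volumes


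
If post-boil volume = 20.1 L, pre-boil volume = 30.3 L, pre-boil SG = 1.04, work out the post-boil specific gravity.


SG_post = 1 + (SG_pre − 1)·V_pre/V_post
pts_pre = (1.04 − 1)·1000 = 40.0000
pts_post = 40.0000·30.3/20.1 = 60.2985
SG_post = 1 + 60.2985/1000

1.0603


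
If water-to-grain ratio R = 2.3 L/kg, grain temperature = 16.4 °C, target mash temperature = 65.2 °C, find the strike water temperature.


T_strike = (0.41/R)·(T_mash − T_grain) + T_mash
T_strike = (0.41/2.3)·(65.2 − 16.4) + 65.2

73.8991 °C


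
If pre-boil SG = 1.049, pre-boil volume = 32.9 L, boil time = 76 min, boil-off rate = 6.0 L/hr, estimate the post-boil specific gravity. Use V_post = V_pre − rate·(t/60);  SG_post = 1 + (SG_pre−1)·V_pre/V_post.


V_post = 32.9 − 6.0·(76/60) = 25.3000
SG_post = 1 + (1.049 − 1)·32.9/25.3000

1.0637


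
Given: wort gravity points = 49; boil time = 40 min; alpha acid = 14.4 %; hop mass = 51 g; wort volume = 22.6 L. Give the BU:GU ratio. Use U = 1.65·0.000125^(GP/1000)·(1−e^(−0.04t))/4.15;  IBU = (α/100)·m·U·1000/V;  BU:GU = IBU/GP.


U = 1.65·0.000125^(49/1000)·(1−e^(−0.04·40))/4.15 = 0.2043
IBU = (14.4/100)·51·0.2043·1000/22.6 = 66.3847
BU:GU = 66.3847/49

1.3548


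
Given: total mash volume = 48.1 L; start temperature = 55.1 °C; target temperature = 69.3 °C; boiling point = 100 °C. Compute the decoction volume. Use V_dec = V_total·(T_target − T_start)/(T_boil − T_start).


V_dec = 48.1·(69.3 − 55.1)/(100 − 55.1)

15.2120 L


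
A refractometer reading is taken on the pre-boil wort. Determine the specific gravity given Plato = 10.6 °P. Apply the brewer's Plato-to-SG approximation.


SG = 259/(259 − P)
SG = 259/(259 − 10.6)

1.0427


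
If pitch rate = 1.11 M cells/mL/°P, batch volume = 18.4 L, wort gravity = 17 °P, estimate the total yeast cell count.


cells (billions) = rate · V_L · °P
cells = 1.11 · 18.4 · 17

347.2080 billion cells


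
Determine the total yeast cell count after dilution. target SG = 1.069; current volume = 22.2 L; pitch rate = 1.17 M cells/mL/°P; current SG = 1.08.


V_w = V·((SG_c−1)/(SG_t−1)−1);  °P = 259 − 259/SG_t;  cells = rate·(V+V_w)·°P
V_w = 22.2·((1.08−1)/(1.069−1)−1) = 3.5391
V_final = 22.2 + 3.5391 = 25.7391
°P = 259 − 259/1.069 = 16.7175
cells = 1.17·25.7391·16.7175

503.4437 billion cells


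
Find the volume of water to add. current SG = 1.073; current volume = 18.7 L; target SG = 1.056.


V_water = V·((SG_curr − 1)/(SG_target − 1) − 1)
V_water = 18.7·((1.073 − 1)/(1.056 − 1) − 1)

5.6768 L


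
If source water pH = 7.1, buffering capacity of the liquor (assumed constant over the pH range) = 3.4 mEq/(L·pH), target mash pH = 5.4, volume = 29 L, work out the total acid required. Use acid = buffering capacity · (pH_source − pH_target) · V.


acid = 3.4 · (7.1 − 5.4) · 29

167.6200 mEq


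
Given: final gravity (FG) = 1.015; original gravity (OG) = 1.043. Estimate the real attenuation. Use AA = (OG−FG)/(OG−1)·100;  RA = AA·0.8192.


AA = (1.043 − 1.015)/(1.043 − 1)·100 = 65.1163
RA = 65.1163·0.8192

53.3433 %


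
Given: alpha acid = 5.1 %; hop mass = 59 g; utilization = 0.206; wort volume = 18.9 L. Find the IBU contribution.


IBU = (α/100)·mass·U·1000 / V
IBU = (5.1/100)·59·0.206·1000 / 18.9

32.7965 IBU


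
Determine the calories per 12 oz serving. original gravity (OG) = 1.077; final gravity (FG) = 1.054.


ABW = (OG−FG)·131.25·0.79/FG;  °P = 259 − 259/SG (for OG→OE and FG→AE);  RE = 0.1808·OE + 0.8192·AE;  Cal = (6.9·ABW + 4·(RE−0.1))·FG·3.55
ABW = (1.077 − 1.054)·131.25·0.79/1.054 = 2.2626
OE = 259 − 259/1.077 = 18.5172 °P
AE = 259 − 259/1.054 = 13.2694 °P
RE = 0.1808·18.5172 + 0.8192·13.2694 = 14.2182 °P
Cal = (6.9·2.2626 + 4·(14.2182−0.1))·1.054·3.55

269.7208 kcal


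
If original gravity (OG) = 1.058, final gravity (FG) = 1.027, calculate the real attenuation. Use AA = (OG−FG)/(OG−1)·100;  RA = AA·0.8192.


AA = (1.058 − 1.027)/(1.058 − 1)·100 = 53.4483
RA = 53.4483·0.8192

43.7848 %


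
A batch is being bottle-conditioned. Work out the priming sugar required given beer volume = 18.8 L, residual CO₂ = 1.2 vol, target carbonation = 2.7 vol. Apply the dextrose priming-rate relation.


sugar = (target − residual)·4.0·V
sugar = (2.7 − 1.2)·4.0·18.8

112.8000 g


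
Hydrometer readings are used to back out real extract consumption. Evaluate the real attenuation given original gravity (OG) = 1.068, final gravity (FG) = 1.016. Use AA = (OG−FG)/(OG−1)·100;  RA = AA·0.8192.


AA = (1.068 − 1.016)/(1.068 − 1)·100 = 76.4706
RA = 76.4706·0.8192

62.6447 %


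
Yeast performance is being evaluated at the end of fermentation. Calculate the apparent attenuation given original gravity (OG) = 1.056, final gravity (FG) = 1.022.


AA = (OG − FG)/(OG − 1) · 100
AA = (1.056 − 1.022)/(1.056 − 1) · 100

60.7143 %


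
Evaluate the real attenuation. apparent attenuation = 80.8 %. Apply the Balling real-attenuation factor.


RA = AA · 0.8192
RA = 80.8 · 0.8192

66.1914 %


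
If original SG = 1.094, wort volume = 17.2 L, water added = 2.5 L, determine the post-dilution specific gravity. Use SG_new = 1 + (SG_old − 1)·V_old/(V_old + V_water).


pts = (1.094 − 1)·1000·17.2/(17.2 + 2.5) = 82.0711
SG_new = 1 + 82.0711/1000

1.0821


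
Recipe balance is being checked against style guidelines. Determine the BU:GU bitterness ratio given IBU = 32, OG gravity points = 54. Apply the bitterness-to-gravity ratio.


BU:GU = IBU / OG_points
BU:GU = 32 / 54

0.5926


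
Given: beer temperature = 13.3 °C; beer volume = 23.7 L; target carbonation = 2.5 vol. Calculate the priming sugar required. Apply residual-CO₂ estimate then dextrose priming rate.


residual = 14.695·(0.01821 + 0.09011·e^(−0.04·T));  sugar = (target − residual)·4.0·V
residual = 14.695·(0.01821 + 0.09011·e^(−0.04·13.3)) = 1.0454
sugar = (2.5 − 1.0454)·4.0·23.7

137.8914 g


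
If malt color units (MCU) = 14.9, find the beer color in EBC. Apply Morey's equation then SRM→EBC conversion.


SRM = 1.4922·MCU^0.6859;  EBC = SRM·1.97
SRM = 1.4922·14.9^0.6859 = 9.5173
EBC = 9.5173·1.97

18.7492 EBC


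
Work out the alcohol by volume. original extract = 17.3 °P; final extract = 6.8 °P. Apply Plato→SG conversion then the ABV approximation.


SG = 259/(259 − P);  ABV = (OG − FG)·131.25
OG = 259/(259 − 17.3) = 1.0716
FG = 259/(259 − 6.8) = 1.0270
ABV = (1.0716 − 1.0270)·131.25

5.8555 % ABV


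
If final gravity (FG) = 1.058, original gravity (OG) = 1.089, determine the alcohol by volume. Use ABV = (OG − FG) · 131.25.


ABV = (1.089 − 1.058) · 131.25

4.0687 % ABV


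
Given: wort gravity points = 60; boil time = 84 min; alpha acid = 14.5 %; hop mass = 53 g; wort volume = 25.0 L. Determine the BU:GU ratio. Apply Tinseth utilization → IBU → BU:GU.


U = 1.65·0.000125^(GP/1000)·(1−e^(−0.04t))/4.15;  IBU = (α/100)·m·U·1000/V;  BU:GU = IBU/GP
U = 1.65·0.000125^(60/1000)·(1−e^(−0.04·84))/4.15 = 0.2238
IBU = (14.5/100)·53·0.2238·1000/25.0 = 68.8020
BU:GU = 68.8020/60

1.1467


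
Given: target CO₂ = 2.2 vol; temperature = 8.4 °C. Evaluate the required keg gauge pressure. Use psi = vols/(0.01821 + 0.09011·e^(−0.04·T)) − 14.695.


psi = 2.2/(0.01821 + 0.09011·e^(−0.04·8.4)) − 14.695

11.9379 psi


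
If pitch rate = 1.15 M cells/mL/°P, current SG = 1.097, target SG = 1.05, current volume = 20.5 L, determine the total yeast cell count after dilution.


V_w = V·((SG_c−1)/(SG_t−1)−1);  °P = 259 − 259/SG_t;  cells = rate·(V+V_w)·°P
V_w = 20.5·((1.097−1)/(1.05−1)−1) = 19.2700
V_final = 20.5 + 19.2700 = 39.7700
°P = 259 − 259/1.05 = 12.3333
cells = 1.15·39.7700·12.3333

564.0712 billion cells


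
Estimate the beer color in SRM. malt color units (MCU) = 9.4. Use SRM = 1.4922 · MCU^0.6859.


SRM = 1.4922 · 9.4^0.6859

6.9390 SRM


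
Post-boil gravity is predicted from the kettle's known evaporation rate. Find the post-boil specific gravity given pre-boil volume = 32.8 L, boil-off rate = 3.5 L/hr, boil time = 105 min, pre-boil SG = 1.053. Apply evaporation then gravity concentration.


V_post = V_pre − rate·(t/60);  SG_post = 1 + (SG_pre−1)·V_pre/V_post
V_post = 32.8 − 3.5·(105/60) = 26.6750
SG_post = 1 + (1.053 − 1)·32.8/26.6750

1.0652


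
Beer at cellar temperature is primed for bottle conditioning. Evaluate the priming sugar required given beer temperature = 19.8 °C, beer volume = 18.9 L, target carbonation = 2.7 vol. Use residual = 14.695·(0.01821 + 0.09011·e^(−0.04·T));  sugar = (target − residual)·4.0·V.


residual = 14.695·(0.01821 + 0.09011·e^(−0.04·19.8)) = 0.8674
sugar = (2.7 − 0.8674)·4.0·18.9

138.5475 g


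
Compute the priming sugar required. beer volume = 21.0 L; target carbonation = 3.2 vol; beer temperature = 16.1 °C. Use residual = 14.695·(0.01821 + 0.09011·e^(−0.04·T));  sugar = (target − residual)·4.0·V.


residual = 14.695·(0.01821 + 0.09011·e^(−0.04·16.1)) = 0.9630
sugar = (3.2 − 0.9630)·4.0·21.0

187.9053 g


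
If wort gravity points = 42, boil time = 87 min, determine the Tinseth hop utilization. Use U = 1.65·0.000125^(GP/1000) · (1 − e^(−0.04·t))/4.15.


bigness = 1.65·0.000125^(42/1000) = 1.1312
boil_factor = (1 − e^(−0.04·87))/4.15 = 0.2335
U = 1.1312 · 0.2335

0.2642


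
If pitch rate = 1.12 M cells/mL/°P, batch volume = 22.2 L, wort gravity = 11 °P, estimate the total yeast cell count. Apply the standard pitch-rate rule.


cells (billions) = rate · V_L · °P
cells = 1.12 · 22.2 · 11

273.5040 billion cells


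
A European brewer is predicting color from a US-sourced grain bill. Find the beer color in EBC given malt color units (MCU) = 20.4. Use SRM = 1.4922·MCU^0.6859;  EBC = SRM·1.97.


SRM = 1.4922·20.4^0.6859 = 11.8060
EBC = 11.8060·1.97

23.2578 EBC


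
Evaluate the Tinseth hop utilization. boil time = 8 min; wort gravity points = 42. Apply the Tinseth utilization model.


U = 1.65·0.000125^(GP/1000) · (1 − e^(−0.04·t))/4.15
bigness = 1.65·0.000125^(42/1000) = 1.1312
boil_factor = (1 − e^(−0.04·8))/4.15 = 0.0660
U = 1.1312 · 0.0660

0.0746


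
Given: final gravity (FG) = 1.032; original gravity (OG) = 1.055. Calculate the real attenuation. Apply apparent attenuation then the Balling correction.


AA = (OG−FG)/(OG−1)·100;  RA = AA·0.8192
AA = (1.055 − 1.032)/(1.055 − 1)·100 = 41.8182
RA = 41.8182·0.8192

34.2575 %


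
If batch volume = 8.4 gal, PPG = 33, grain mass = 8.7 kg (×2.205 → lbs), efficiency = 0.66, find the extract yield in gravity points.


points = lbs × PPG × eff / vol
lbs = 8.7 × 2.205 = 19.1835
points = 19.1835 × 33 × 0.66 / 8.4

49.7401 points


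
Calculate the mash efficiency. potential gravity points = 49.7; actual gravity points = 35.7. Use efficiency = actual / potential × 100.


efficiency = 35.7 / 49.7 × 100

71.8310 %


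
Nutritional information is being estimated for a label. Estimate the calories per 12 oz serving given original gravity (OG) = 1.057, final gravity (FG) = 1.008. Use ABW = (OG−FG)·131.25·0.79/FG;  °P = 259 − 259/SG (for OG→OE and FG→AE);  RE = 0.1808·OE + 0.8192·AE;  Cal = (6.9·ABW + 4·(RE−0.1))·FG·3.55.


ABW = (1.057 − 1.008)·131.25·0.79/1.008 = 5.0404
OE = 259 − 259/1.057 = 13.9669 °P
AE = 259 − 259/1.008 = 2.0556 °P
RE = 0.1808·13.9669 + 0.8192·2.0556 = 4.2091 °P
Cal = (6.9·5.0404 + 4·(4.2091−0.1))·1.008·3.55

183.2678 kcal


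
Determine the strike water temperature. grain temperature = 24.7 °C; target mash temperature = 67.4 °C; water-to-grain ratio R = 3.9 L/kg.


T_strike = (0.41/R)·(T_mash − T_grain) + T_mash
T_strike = (0.41/3.9)·(67.4 − 24.7) + 67.4

71.8890 °C


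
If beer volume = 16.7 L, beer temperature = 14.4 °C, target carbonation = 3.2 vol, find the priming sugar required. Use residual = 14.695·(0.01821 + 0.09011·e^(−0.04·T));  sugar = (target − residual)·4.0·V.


residual = 14.695·(0.01821 + 0.09011·e^(−0.04·14.4)) = 1.0120
sugar = (3.2 − 1.0120)·4.0·16.7

146.1607 g


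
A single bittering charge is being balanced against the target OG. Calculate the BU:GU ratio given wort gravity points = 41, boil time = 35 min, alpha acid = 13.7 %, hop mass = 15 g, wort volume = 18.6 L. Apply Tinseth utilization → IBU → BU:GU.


U = 1.65·0.000125^(GP/1000)·(1−e^(−0.04t))/4.15;  IBU = (α/100)·m·U·1000/V;  BU:GU = IBU/GP
U = 1.65·0.000125^(41/1000)·(1−e^(−0.04·35))/4.15 = 0.2072
IBU = (13.7/100)·15·0.2072·1000/18.6 = 22.8947
BU:GU = 22.8947/41

0.5584


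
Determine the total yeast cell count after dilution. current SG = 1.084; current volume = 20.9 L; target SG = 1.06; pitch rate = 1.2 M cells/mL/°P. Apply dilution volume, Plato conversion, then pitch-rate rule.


V_w = V·((SG_c−1)/(SG_t−1)−1);  °P = 259 − 259/SG_t;  cells = rate·(V+V_w)·°P
V_w = 20.9·((1.084−1)/(1.06−1)−1) = 8.3600
V_final = 20.9 + 8.3600 = 29.2600
°P = 259 − 259/1.06 = 14.6604
cells = 1.2·29.2600·14.6604

514.7552 billion cells


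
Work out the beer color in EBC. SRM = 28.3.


EBC = SRM · 1.97
EBC = 28.3 · 1.97

55.7510 EBC


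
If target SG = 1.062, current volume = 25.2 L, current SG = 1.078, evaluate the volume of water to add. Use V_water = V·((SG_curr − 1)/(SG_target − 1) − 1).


V_water = 25.2·((1.078 − 1)/(1.062 − 1) − 1)

6.5032 L


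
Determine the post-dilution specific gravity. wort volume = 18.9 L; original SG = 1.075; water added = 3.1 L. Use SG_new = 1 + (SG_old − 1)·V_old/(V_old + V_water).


pts = (1.075 − 1)·1000·18.9/(18.9 + 3.1) = 64.4318
SG_new = 1 + 64.4318/1000

1.0644


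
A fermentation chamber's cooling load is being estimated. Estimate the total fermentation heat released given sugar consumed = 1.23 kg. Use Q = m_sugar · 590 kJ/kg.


Q = 1.23 · 590

725.7000 kJ


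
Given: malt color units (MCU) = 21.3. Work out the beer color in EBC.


SRM = 1.4922·MCU^0.6859;  EBC = SRM·1.97
SRM = 1.4922·21.3^0.6859 = 12.1608
EBC = 12.1608·1.97

23.9568 EBC


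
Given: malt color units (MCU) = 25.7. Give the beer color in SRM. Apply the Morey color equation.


SRM = 1.4922 · MCU^0.6859
SRM = 1.4922 · 25.7^0.6859

13.8325 SRM


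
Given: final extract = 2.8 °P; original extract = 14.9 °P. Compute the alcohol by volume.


SG = 259/(259 − P);  ABV = (OG − FG)·131.25
OG = 259/(259 − 14.9) = 1.0610
FG = 259/(259 − 2.8) = 1.0109
ABV = (1.0610 − 1.0109)·131.25

6.5771 % ABV


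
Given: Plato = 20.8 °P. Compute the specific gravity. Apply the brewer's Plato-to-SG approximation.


SG = 259/(259 − P)
SG = 259/(259 − 20.8)

1.0873


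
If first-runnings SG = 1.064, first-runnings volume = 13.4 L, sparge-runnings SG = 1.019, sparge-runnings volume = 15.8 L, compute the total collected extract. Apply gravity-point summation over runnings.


total = Σ (SG_i − 1)·1000·V_i
first = (1.064 − 1)·1000·13.4 = 857.6000
sparge = (1.019 − 1)·1000·15.8 = 300.2000
total = 857.6000 + 300.2000

1157.8000 gravity·L


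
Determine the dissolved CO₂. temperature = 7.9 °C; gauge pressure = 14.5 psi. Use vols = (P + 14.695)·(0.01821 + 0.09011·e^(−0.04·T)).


vols = (14.5 + 14.695)·(0.01821 + 0.09011·e^(−0.04·7.9))

2.4496 volumes


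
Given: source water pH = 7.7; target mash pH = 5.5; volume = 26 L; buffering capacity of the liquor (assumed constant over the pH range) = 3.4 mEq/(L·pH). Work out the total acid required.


acid = buffering capacity · (pH_source − pH_target) · V
acid = 3.4 · (7.7 − 5.5) · 26

194.4800 mEq


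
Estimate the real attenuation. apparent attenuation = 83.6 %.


RA = AA · 0.8192
RA = 83.6 · 0.8192

68.4851 %


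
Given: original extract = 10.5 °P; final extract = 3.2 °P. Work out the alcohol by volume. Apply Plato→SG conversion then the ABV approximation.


SG = 259/(259 − P);  ABV = (OG − FG)·131.25
OG = 259/(259 − 10.5) = 1.0423
FG = 259/(259 − 3.2) = 1.0125
ABV = (1.0423 − 1.0125)·131.25

3.9039 % ABV


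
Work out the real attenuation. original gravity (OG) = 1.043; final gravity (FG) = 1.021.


AA = (OG−FG)/(OG−1)·100;  RA = AA·0.8192
AA = (1.043 − 1.021)/(1.043 − 1)·100 = 51.1628
RA = 51.1628·0.8192

41.9126 %


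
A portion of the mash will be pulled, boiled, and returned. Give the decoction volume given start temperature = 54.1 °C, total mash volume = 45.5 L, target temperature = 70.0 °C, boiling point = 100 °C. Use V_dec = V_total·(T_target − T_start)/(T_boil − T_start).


V_dec = 45.5·(70.0 − 54.1)/(100 − 54.1)

15.7614 L


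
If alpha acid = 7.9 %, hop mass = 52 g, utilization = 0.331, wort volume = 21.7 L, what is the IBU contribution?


IBU = (α/100)·mass·U·1000 / V
IBU = (7.9/100)·52·0.331·1000 / 21.7

62.6612 IBU


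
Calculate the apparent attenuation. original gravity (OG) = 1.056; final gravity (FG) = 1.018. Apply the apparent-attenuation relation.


AA = (OG − FG)/(OG − 1) · 100
AA = (1.056 − 1.018)/(1.056 − 1) · 100

67.8571 %


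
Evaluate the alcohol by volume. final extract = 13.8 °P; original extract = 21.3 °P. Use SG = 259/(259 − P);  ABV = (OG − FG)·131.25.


OG = 259/(259 − 21.3) = 1.0896
FG = 259/(259 − 13.8) = 1.0563
ABV = (1.0896 − 1.0563)·131.25

4.3743 % ABV


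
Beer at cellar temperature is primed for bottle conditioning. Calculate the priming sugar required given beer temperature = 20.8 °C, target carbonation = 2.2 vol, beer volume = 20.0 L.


residual = 14.695·(0.01821 + 0.09011·e^(−0.04·T));  sugar = (target − residual)·4.0·V
residual = 14.695·(0.01821 + 0.09011·e^(−0.04·20.8)) = 0.8438
sugar = (2.2 − 0.8438)·4.0·20.0

108.4925 g


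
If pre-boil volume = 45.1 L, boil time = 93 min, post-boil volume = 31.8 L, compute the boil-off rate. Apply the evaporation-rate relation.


rate = (V_pre − V_post) / (t_min/60)
rate = (45.1 − 31.8) / (93/60)

8.5806 L/hr


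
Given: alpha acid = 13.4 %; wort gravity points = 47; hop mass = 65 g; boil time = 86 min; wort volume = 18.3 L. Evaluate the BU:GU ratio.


U = 1.65·0.000125^(GP/1000)·(1−e^(−0.04t))/4.15;  IBU = (α/100)·m·U·1000/V;  BU:GU = IBU/GP
U = 1.65·0.000125^(47/1000)·(1−e^(−0.04·86))/4.15 = 0.2523
IBU = (13.4/100)·65·0.2523·1000/18.3 = 120.0616
BU:GU = 120.0616/47

2.5545


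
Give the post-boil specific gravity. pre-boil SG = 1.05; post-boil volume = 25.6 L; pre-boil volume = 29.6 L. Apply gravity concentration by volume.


SG_post = 1 + (SG_pre − 1)·V_pre/V_post
pts_pre = (1.05 − 1)·1000 = 50.0000
pts_post = 50.0000·29.6/25.6 = 57.8125
SG_post = 1 + 57.8125/1000

1.0578


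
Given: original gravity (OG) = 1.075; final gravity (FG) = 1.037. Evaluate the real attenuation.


AA = (OG−FG)/(OG−1)·100;  RA = AA·0.8192
AA = (1.075 − 1.037)/(1.075 − 1)·100 = 50.6667
RA = 50.6667·0.8192

41.5061 %


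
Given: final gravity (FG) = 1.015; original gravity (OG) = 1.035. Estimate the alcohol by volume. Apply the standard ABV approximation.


ABV = (OG − FG) · 131.25
ABV = (1.035 − 1.015) · 131.25

2.6250 % ABV


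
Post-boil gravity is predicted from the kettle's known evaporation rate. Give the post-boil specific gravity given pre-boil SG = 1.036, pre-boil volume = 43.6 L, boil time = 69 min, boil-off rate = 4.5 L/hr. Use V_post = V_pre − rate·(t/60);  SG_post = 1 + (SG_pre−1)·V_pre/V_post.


V_post = 43.6 − 4.5·(69/60) = 38.4250
SG_post = 1 + (1.036 − 1)·43.6/38.4250

1.0408


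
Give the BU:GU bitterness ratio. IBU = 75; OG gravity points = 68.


BU:GU = IBU / OG_points
BU:GU = 75 / 68

1.1029


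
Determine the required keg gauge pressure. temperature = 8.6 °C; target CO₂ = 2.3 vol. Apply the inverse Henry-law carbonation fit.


psi = vols/(0.01821 + 0.09011·e^(−0.04·T)) − 14.695
psi = 2.3/(0.01821 + 0.09011·e^(−0.04·8.6)) − 14.695

13.3225 psi


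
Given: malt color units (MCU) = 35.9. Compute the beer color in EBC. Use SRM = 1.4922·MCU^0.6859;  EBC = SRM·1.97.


SRM = 1.4922·35.9^0.6859 = 17.3967
EBC = 17.3967·1.97

34.2715 EBC


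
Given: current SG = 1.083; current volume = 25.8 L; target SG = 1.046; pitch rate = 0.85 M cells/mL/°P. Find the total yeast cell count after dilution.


V_w = V·((SG_c−1)/(SG_t−1)−1);  °P = 259 − 259/SG_t;  cells = rate·(V+V_w)·°P
V_w = 25.8·((1.083−1)/(1.046−1)−1) = 20.7522
V_final = 25.8 + 20.7522 = 46.5522
°P = 259 − 259/1.046 = 11.3901
cells = 0.85·46.5522·11.3901

450.6971 billion cells
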